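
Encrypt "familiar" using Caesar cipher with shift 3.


Word: "familiar"
Shift: 3
Each letter → (letter + shift) mod 26:
  'f' (5) + 3 = 8 → 'i'
  'a' (0) + 3 = 3 → 'd'
  'm' (12) + 3 = 15 → 'p'
  'i' (8) + 3 = 11 → 'l'
  'l' (11) + 3 = 14 → 'o'
  'i' (8) + 3 = 11 → 'l'
  'a' (0) + 3 = 3 → 'd'
  'r' (17) + 3 = 20 → 'u'
Result = "idploldu"


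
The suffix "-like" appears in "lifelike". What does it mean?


Suffix: -like
Example: lifelike = life + -like
Meaning = resembling


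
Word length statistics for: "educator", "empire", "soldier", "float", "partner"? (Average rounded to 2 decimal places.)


Lengths: "educator"=8, "empire"=6, "soldier"=7, "float"=5, "partner"=7
Sum = 33, Count = 5
Average = 33/5 = 6.60
= avg=6.60, min=5, max=8


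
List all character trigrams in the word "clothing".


Word: "clothing" (length 8)
Number of trigrams = 8 - 3 + 1 = 6
  Position 0: "clo"
  Position 1: "lot"
  Position 2: "oth"
  Position 3: "thi"
  Position 4: "hin"
  Position 5: "ing"
Trigrams = "clo", "lot", "oth", "thi", "hin", "ing"


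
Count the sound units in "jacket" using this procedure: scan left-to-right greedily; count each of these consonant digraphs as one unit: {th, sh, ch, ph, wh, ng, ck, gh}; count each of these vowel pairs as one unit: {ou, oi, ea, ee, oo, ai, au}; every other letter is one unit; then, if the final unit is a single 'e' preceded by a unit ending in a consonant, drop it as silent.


Word: "jacket" (6 letters)
Left-to-right scan:
  (1) 'j' (letter)
  (2) 'a' (letter)
  (3) 'ck' (digraph)
  (4) 'e' (letter)
  (5) 't' (letter)
Units from scan: 5
Sound units = 5 units


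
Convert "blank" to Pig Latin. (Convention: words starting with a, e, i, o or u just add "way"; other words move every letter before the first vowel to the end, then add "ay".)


Word: "blank"
Starts with consonant(s) → move to end, add 'ay'
Consonant cluster: "bl"
Pig Latin = "ankblay"


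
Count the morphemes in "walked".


Word: "walked"
Morphemes: walk / -ed
Each morpheme carries meaning
= 2 morphemes


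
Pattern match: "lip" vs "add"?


Pattern of "lip": [0, 1, 2]
Pattern of "add": [0, 1, 1]
Patterns do not match
Same pattern = No


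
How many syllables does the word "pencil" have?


Word: "pencil"
Syllable breakdown: pen / cil
Counting: 2 parts
= 2 syllables


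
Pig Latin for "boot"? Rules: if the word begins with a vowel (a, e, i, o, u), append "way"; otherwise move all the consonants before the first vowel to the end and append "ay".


Word: "boot"
Starts with consonant(s) → move to end, add 'ay'
Consonant cluster: "b"
Pig Latin = "ootbay"


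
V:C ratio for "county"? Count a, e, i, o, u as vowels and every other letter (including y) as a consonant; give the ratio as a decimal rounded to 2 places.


Word: "county"
Vowels (a,e,i,o,u): 2
Consonants: 4
Ratio = 2/4
= 0.50


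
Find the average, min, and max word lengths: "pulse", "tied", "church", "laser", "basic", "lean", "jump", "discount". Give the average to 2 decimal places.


Lengths: "pulse"=5, "tied"=4, "church"=6, "laser"=5, "basic"=5, "lean"=4, "jump"=4, "discount"=8
Sum = 41, Count = 8
Average = 41/8 = 5.13
= avg=5.13, min=4, max=8


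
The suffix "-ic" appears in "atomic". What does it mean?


Suffix: -ic
Example: atomic (atom + -ic)
Meaning = relating to


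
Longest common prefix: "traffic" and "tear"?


Word 1: "traffic"
Word 2: "tear"
Comparing from start:
  Pos 0: 't' == 't'
  Pos 1: 'r' != 'e' (stop)
LCP = "t" (length 1)


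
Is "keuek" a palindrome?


Word: "keuek"
Reversed: "keuek"
Forward == Backward? keuek == keuek
Palindrome = Yes


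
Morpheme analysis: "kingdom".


Word: "kingdom"
Morphemes: king + -dom
Each morpheme carries meaning
= 2 morphemes


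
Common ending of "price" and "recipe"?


Word 1: "price"
Word 2: "recipe"
Comparing from end:
  Pos -1: 'e' == 'e'
  Pos -2: 'c' != 'p' (stop)
LCS = "e" (length 1)


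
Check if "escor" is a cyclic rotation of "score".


Word: "score", Candidate: "escor"
Method: check if candidate is substring of word+word
"scorescore" contains "escor"? Yes
Is rotation = Yes


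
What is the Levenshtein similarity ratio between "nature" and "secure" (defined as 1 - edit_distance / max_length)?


Word 1: "nature" (length 6)
Word 2: "secure" (length 6)
One optimal edit sequence:
  1. substitute 'n' -> 's'  (+1)
  2. substitute 'a' -> 'e'  (+1)
  3. substitute 't' -> 'c'  (+1)
  4. keep 'u'
  5. keep 'r'
  6. keep 'e'
Edit distance = 3
Max length = max(6, 6) = 6
Similarity = 1 - 3/6
= 0.5000


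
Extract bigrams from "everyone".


Word: "everyone" (length 8)
Number of bigrams = 8 - 2 + 1 = 7
  Position 0: "ev"
  Position 1: "ve"
  Position 2: "er"
  Position 3: "ry"
  Position 4: "yo"
  Position 5: "on"
  Position 6: "ne"
Bigrams = "ev", "ve", "er", "ry", "yo", "on", "ne"


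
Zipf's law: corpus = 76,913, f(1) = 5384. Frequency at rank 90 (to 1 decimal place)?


Zipf's law: f(r) = f(1) / r
f(1) = 5384
f(90) = 5384 / 90
= 59.8 occurrences


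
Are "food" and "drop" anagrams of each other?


Word 1: "food" → sorted: dfoo
Word 2: "drop" → sorted: dopr
Same letters? dfoo != dopr
Anagram = No


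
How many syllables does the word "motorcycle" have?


Word: "motorcycle"
Syllable breakdown: mo / tor / cy / cle
Counting: 4 parts
= 4 syllables


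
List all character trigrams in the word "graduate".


Word: "graduate" (length 8)
Number of trigrams = 8 - 3 + 1 = 6
  Position 0: "gra"
  Position 1: "rad"
  Position 2: "adu"
  Position 3: "dua"
  Position 4: "uat"
  Position 5: "ate"
Trigrams = "gra", "rad", "adu", "dua", "uat", "ate"


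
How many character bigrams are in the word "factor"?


Word: "factor" (length 6)
Number of 2-grams = length - 2 + 1 = 6 - 2 + 1
= 5


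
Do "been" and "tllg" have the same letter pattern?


Pattern of "been": [0, 1, 1, 2]
Pattern of "tllg": [0, 1, 1, 2]
Patterns match
Same pattern = Yes


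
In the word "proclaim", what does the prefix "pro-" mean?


Prefix: pro-
Example: proclaim = pro- + claim
Meaning = forward / in favor of


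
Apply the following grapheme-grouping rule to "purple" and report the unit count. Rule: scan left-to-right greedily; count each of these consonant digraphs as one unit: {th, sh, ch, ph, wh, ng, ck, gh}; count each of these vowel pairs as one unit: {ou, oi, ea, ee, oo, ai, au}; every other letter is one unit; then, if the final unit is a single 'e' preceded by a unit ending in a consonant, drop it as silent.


Word: "purple" (6 letters)
Left-to-right scan:
  1. 'p' (letter)
  2. 'u' (letter)
  3. 'r' (letter)
  4. 'p' (letter)
  5. 'l' (letter)
  6. 'e' (letter)
Units from scan: 6
Final unit is 'e' after a consonant -> drop as silent (-1)
Sound units = 5 units


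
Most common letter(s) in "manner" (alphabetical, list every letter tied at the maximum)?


Word: "manner"
Letter counts:
  'a': 1
  'e': 1
  'm': 1
  'n': 2
  'r': 1
Maximum count = 2
Most frequent = 'n' (2 times each)


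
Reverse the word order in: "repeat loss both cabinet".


Original: "repeat loss both cabinet"
Words (1..n): repeat | loss | both | cabinet
Reversed (n..1): cabinet | both | loss | repeat
Result = "cabinet both loss repeat"


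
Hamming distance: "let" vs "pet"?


Comparing character by character (same length = 3):
  Pos 0: 'l' vs 'p' !=
  Pos 1: 'e' vs 'e' =
  Pos 2: 't' vs 't' =
Hamming distance = 1


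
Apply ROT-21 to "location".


Word: "location"
Shift: 21
Each letter → (letter + shift) mod 26:
  'l' (11) + 21 = 6 → 'g'
  'o' (14) + 21 = 9 → 'j'
  'c' (2) + 21 = 23 → 'x'
  'a' (0) + 21 = 21 → 'v'
  't' (19) + 21 = 14 → 'o'
  'i' (8) + 21 = 3 → 'd'
  'o' (14) + 21 = 9 → 'j'
  'n' (13) + 21 = 8 → 'i'
Result = "gjxvodji"


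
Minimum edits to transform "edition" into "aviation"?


Word 1: "edition" (length 7)
Word 2: "aviation" (length 8)
One optimal edit sequence (insert/delete/substitute each cost 1):
  1. substitute 'e' -> 'a'  (+1)
  2. substitute 'd' -> 'v'  (+1)
  3. keep 'i'
  4. insert 'a'  (+1)
  5. keep 't'
  6. keep 'i'
  7. keep 'o'
  8. keep 'n'
Total edit operations: 3
Edit distance = 3


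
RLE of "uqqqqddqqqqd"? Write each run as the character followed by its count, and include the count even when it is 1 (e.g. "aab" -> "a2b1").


String: "uqqqqddqqqqd"
Scanning for consecutive runs:
  'u' x 1
  'q' x 4
  'd' x 2
  'q' x 4
  'd' x 1
RLE = "u1q4d2q4d1"


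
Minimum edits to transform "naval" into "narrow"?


Word 1: "naval" (length 5)
Word 2: "narrow" (length 6)
One optimal edit sequence (insert/delete/substitute each cost 1):
  1. keep 'n'
  2. keep 'a'
  3. insert 'r'  (+1)
  4. substitute 'v' -> 'r'  (+1)
  5. substitute 'a' -> 'o'  (+1)
  6. substitute 'l' -> 'w'  (+1)
Total edit operations: 4
Edit distance = 4


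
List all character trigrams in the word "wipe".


Word: "wipe" (length 4)
Number of trigrams = 4 - 3 + 1 = 2
  Position 0: "wip"
  Position 1: "ipe"
Trigrams = "wip", "ipe"


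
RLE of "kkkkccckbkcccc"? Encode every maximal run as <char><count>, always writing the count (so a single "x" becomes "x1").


String: "kkkkccckbkcccc"
Scanning for consecutive runs:
  'k' x 4
  'c' x 3
  'k' x 1
  'b' x 1
  'k' x 1
  'c' x 4
RLE = "k4c3k1b1k1c4"


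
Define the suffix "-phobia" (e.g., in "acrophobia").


Suffix: -phobia
Example: acrophobia = acro- + -phobia
Meaning = fear of


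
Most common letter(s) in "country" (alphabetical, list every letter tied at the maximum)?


Word: "country"
Letter counts:
  'c': 1
  'n': 1
  'o': 1
  'r': 1
  't': 1
  'u': 1
  'y': 1
Maximum count = 1
Most frequent = 'c', 'n', 'o', 'r', 't', 'u', 'y' (1 time each)


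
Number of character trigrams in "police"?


Word: "police" (length 6)
Number of 3-grams = length - 3 + 1 = 6 - 3 + 1
= 4


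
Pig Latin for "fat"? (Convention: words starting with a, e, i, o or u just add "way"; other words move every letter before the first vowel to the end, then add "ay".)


Word: "fat"
Starts with consonant(s) → move to end, add 'ay'
Consonant cluster: "f"
Pig Latin = "atfay"


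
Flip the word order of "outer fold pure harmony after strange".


Original: "outer fold pure harmony after strange"
Words (1..n): outer | fold | pure | harmony | after | strange
Reversed (n..1): strange | after | harmony | pure | fold | outer
Result = "strange after harmony pure fold outer"


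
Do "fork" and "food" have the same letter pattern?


Pattern of "fork": [0, 1, 2, 3]
Pattern of "food": [0, 1, 1, 2]
Patterns do not match
Same pattern = No


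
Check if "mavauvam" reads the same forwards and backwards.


Word: "mavauvam"
Reversed: "mavuavam"
Forward == Backward? mavauvam != mavuavam
Palindrome = No


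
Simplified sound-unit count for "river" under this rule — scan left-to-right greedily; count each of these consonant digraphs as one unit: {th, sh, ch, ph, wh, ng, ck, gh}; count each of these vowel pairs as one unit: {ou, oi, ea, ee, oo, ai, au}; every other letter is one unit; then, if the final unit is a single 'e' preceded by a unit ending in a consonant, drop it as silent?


Word: "river" (5 letters)
Left-to-right scan:
  [1] 'r' (letter)
  [2] 'i' (letter)
  [3] 'v' (letter)
  [4] 'e' (letter)
  [5] 'r' (letter)
Units from scan: 5
Sound units = 5 units


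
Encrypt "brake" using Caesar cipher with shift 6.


Word: "brake"
Shift: 6
Each letter → (letter + shift) mod 26:
  'b' (1) + 6 = 7 → 'h'
  'r' (17) + 6 = 23 → 'x'
  'a' (0) + 6 = 6 → 'g'
  'k' (10) + 6 = 16 → 'q'
  'e' (4) + 6 = 10 → 'k'
Result = "hxgqk"


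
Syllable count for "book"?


Word: "book"
Syllable breakdown: book
Counting: 1 part
= 1 syllable


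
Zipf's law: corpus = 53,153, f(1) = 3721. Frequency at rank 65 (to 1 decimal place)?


Zipf's law: f(r) = f(1) / r
f(1) = 3721
f(65) = 3721 / 65
= 57.2 occurrences


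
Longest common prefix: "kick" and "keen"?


Word 1: "kick"
Word 2: "keen"
Comparing from start:
  Pos 0: 'k' == 'k'
  Pos 1: 'i' != 'e' (stop)
LCP = "k" (length 1)


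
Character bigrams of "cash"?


Word: "cash" (length 4)
Number of bigrams = 4 - 2 + 1 = 3
  Position 0: "ca"
  Position 1: "as"
  Position 2: "sh"
Bigrams = "ca", "as", "sh"


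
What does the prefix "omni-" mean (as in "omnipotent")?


Prefix: omni-
As in: omnipotent -> omni- + potent
Meaning = all


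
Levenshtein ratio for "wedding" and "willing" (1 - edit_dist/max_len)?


Word 1: "wedding" (length 7)
Word 2: "willing" (length 7)
One optimal edit sequence:
  1. keep 'w'
  2. substitute 'e' -> 'i'  (+1)
  3. substitute 'd' -> 'l'  (+1)
  4. substitute 'd' -> 'l'  (+1)
  5. keep 'i'
  6. keep 'n'
  7. keep 'g'
Edit distance = 3
Max length = max(7, 7) = 7
Similarity = 1 - 3/7
= 0.5714


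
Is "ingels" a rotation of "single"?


Word: "single", Candidate: "ingels"
Method: check if candidate is substring of word+word
"singlesingle" contains "ingels"? No
Is rotation = No


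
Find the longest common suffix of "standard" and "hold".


Word 1: "standard"
Word 2: "hold"
Comparing from end:
  Pos -1: 'd' == 'd'
  Pos -2: 'r' != 'l' (stop)
LCS = "d" (length 1)


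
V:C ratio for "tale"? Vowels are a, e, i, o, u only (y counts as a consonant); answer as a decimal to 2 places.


Word: "tale"
Vowels (a,e,i,o,u): 2
Consonants: 2
Ratio = 2/2
= 1.00


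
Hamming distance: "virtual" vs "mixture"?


Comparing character by character (same length = 7):
  Pos 0: 'v' vs 'm' !=
  Pos 1: 'i' vs 'i' =
  Pos 2: 'r' vs 'x' !=
  Pos 3: 't' vs 't' =
  Pos 4: 'u' vs 'u' =
  Pos 5: 'a' vs 'r' !=
  Pos 6: 'l' vs 'e' !=
Hamming distance = 4


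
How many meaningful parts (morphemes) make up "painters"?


Word: "painters"
Morphemes: paint | -er | -s
Each morpheme carries meaning
= 3 morphemes


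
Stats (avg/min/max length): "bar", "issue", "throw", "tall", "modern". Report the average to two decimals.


Lengths: "bar"=3, "issue"=5, "throw"=5, "tall"=4, "modern"=6
Sum = 23, Count = 5
Average = 23/5 = 4.60
= avg=4.60, min=3, max=6


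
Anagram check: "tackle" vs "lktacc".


Word 1: "tackle" → sorted: aceklt
Word 2: "lktacc" → sorted: accklt
Same letters? aceklt != accklt
Anagram = No


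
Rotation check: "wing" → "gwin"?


Word: "wing", Candidate: "gwin"
Method: check if candidate is substring of word+word
"wingwing" contains "gwin"? Yes
Is rotation = Yes


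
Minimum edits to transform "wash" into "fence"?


Word 1: "wash" (length 4)
Word 2: "fence" (length 5)
One optimal edit sequence (insert/delete/substitute each cost 1):
  1. insert 'f'  (+1)
  2. substitute 'w' -> 'e'  (+1)
  3. substitute 'a' -> 'n'  (+1)
  4. substitute 's' -> 'c'  (+1)
  5. substitute 'h' -> 'e'  (+1)
Total edit operations: 5
Edit distance = 5


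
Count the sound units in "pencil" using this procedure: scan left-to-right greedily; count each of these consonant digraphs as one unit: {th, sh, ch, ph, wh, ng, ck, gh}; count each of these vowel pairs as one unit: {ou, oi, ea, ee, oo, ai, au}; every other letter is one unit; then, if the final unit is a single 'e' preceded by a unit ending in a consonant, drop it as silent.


Word: "pencil" (6 letters)
Left-to-right scan:
  1. 'p' (letter)
  2. 'e' (letter)
  3. 'n' (letter)
  4. 'c' (letter)
  5. 'i' (letter)
  6. 'l' (letter)
Units from scan: 6
Sound units = 6 units


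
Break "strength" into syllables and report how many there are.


Word: "strength"
Syllable breakdown: strength
Counting: 1 part
= 1 syllable


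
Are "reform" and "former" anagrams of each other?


Word 1: "reform" → sorted: efmorr
Word 2: "former" → sorted: efmorr
Same letters? efmorr == efmorr
Anagram = Yes


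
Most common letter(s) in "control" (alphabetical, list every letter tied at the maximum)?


Word: "control"
Letter counts:
  'c': 1
  'l': 1
  'n': 1
  'o': 2
  'r': 1
  't': 1
Maximum count = 2
Most frequent = 'o' (2 times each)


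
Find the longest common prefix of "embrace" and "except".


Word 1: "embrace"
Word 2: "except"
Comparing from start:
  Pos 0: 'e' == 'e'
  Pos 1: 'm' != 'x' (stop)
LCP = "e" (length 1)


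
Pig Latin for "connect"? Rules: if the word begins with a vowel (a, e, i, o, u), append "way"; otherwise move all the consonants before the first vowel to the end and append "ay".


Word: "connect"
Starts with consonant(s) → move to end, add 'ay'
Consonant cluster: "c"
Pig Latin = "onnectcay"


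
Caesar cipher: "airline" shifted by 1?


Word: "airline"
Shift: 1
Each letter → (letter + shift) mod 26:
  'a' (0) + 1 = 1 → 'b'
  'i' (8) + 1 = 9 → 'j'
  'r' (17) + 1 = 18 → 's'
  'l' (11) + 1 = 12 → 'm'
  'i' (8) + 1 = 9 → 'j'
  'n' (13) + 1 = 14 → 'o'
  'e' (4) + 1 = 5 → 'f'
Result = "bjsmjof"


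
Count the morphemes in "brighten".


Word: "brighten"
Morphemes: bright / -en
Each morpheme carries meaning
= 2 morphemes


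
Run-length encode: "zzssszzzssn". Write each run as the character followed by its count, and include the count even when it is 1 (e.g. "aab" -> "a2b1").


String: "zzssszzzssn"
Scanning for consecutive runs:
  'z' x 2
  's' x 3
  'z' x 3
  's' x 2
  'n' x 1
RLE = "z2s3z3s2n1"


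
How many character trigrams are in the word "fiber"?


Word: "fiber" (length 5)
Number of 3-grams = length - 3 + 1 = 5 - 3 + 1
= 3


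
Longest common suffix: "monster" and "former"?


Word 1: "monster"
Word 2: "former"
Comparing from end:
  Pos -1: 'r' == 'r'
  Pos -2: 'e' == 'e'
  Pos -3: 't' != 'm' (stop)
LCS = "er" (length 2)


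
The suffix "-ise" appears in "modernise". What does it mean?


Suffix: -ise
Example: modernise = modern + -ise
Meaning = to make


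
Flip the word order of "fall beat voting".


Original: "fall beat voting"
Words (1..n): fall | beat | voting
Reversed (n..1): voting | beat | fall
Result = "voting beat fall"


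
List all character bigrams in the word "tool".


Word: "tool" (length 4)
Number of bigrams = 4 - 2 + 1 = 3
  Position 0: "to"
  Position 1: "oo"
  Position 2: "ol"
Bigrams = "to", "oo", "ol"


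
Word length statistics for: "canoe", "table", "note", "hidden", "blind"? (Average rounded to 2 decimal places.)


Lengths: "canoe"=5, "table"=5, "note"=4, "hidden"=6, "blind"=5
Sum = 25, Count = 5
Average = 25/5 = 5.00
= avg=5.00, min=4, max=6


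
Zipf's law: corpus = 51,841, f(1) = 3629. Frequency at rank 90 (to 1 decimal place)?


Zipf's law: f(r) = f(1) / r
f(1) = 3629
f(90) = 3629 / 90
= 40.3 occurrences


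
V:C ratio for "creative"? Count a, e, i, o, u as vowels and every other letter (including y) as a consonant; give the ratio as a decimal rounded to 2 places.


Word: "creative"
Vowels (a,e,i,o,u): 4
Consonants: 4
Ratio = 4/4
= 1.00


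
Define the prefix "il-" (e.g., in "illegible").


Prefix: il-
As in: illegible -> il- + legible
Meaning = not


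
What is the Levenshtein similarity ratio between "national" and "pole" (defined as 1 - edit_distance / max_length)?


Word 1: "national" (length 8)
Word 2: "pole" (length 4)
One optimal edit sequence:
  1. delete 'n'  (+1)
  2. delete 'a'  (+1)
  3. delete 't'  (+1)
  4. substitute 'i' -> 'p'  (+1)
  5. keep 'o'
  6. delete 'n'  (+1)
  7. substitute 'a' -> 'l'  (+1)
  8. substitute 'l' -> 'e'  (+1)
Edit distance = 7
Max length = max(8, 4) = 8
Similarity = 1 - 7/8
= 0.1250


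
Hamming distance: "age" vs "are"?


Comparing character by character (same length = 3):
  Pos 0: 'a' vs 'a' =
  Pos 1: 'g' vs 'r' !=
  Pos 2: 'e' vs 'e' =
Hamming distance = 1


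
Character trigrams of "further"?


Word: "further" (length 7)
Number of trigrams = 7 - 3 + 1 = 5
  Position 0: "fur"
  Position 1: "urt"
  Position 2: "rth"
  Position 3: "the"
  Position 4: "her"
Trigrams = "fur", "urt", "rth", "the", "her"


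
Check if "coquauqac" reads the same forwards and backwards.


Word: "coquauqac"
Reversed: "caquauqoc"
Forward == Backward? coquauqac != caquauqoc
Palindrome = No


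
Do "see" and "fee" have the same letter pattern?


Pattern of "see": [0, 1, 1]
Pattern of "fee": [0, 1, 1]
Patterns match
Same pattern = Yes


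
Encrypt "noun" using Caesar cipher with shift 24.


Word: "noun"
Shift: 24
Each letter → (letter + shift) mod 26:
  'n' (13) + 24 = 11 → 'l'
  'o' (14) + 24 = 12 → 'm'
  'u' (20) + 24 = 18 → 's'
  'n' (13) + 24 = 11 → 'l'
Result = "lmsl"


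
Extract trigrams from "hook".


Word: "hook" (length 4)
Number of trigrams = 4 - 3 + 1 = 2
  Position 0: "hoo"
  Position 1: "ook"
Trigrams = "hoo", "ook"


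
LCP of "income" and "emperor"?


Word 1: "income"
Word 2: "emperor"
Comparing from start:
  Pos 0: 'i' != 'e' (stop)
LCP = "" (length 0)


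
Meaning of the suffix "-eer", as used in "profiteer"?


Suffix: -eer
Example: profiteer (profit + -eer)
Meaning = one who is concerned with


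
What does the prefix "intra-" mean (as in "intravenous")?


Prefix: intra-
Example: intravenous (intra- + venous)
Meaning = within


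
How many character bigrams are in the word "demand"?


Word: "demand" (length 6)
Number of 2-grams = length - 2 + 1 = 6 - 2 + 1
= 5


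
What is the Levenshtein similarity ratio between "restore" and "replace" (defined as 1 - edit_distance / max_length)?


Word 1: "restore" (length 7)
Word 2: "replace" (length 7)
One optimal edit sequence:
  1. keep 'r'
  2. keep 'e'
  3. substitute 's' -> 'p'  (+1)
  4. substitute 't' -> 'l'  (+1)
  5. substitute 'o' -> 'a'  (+1)
  6. substitute 'r' -> 'c'  (+1)
  7. keep 'e'
Edit distance = 4
Max length = max(7, 7) = 7
Similarity = 1 - 4/7
= 0.4286


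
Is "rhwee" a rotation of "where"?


Word: "where", Candidate: "rhwee"
Method: check if candidate is substring of word+word
"wherewhere" contains "rhwee"? No
Is rotation = No


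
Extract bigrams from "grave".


Word: "grave" (length 5)
Number of bigrams = 5 - 2 + 1 = 4
  Position 0: "gr"
  Position 1: "ra"
  Position 2: "av"
  Position 3: "ve"
Bigrams = "gr", "ra", "av", "ve"


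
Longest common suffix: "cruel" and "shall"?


Word 1: "cruel"
Word 2: "shall"
Comparing from end:
  Pos -1: 'l' == 'l'
  Pos -2: 'e' != 'l' (stop)
LCS = "l" (length 1)


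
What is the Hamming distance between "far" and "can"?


Comparing character by character (same length = 3):
  Pos 0: 'f' vs 'c' !=
  Pos 1: 'a' vs 'a' =
  Pos 2: 'r' vs 'n' !=
Hamming distance = 2


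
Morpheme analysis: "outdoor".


Word: "outdoor"
Morphemes: out- | door
Each morpheme carries meaning
= 2 morphemes


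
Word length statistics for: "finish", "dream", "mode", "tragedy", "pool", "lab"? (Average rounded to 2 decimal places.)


Lengths: "finish"=6, "dream"=5, "mode"=4, "tragedy"=7, "pool"=4, "lab"=3
Sum = 29, Count = 6
Average = 29/6 = 4.83
= avg=4.83, min=3, max=7


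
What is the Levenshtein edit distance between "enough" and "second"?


Word 1: "enough" (length 6)
Word 2: "second" (length 6)
One optimal edit sequence (insert/delete/substitute each cost 1):
  1. insert 's'  (+1)
  2. keep 'e'
  3. substitute 'n' -> 'c'  (+1)
  4. keep 'o'
  5. delete 'u'  (+1)
  6. substitute 'g' -> 'n'  (+1)
  7. substitute 'h' -> 'd'  (+1)
Total edit operations: 5
Edit distance = 5


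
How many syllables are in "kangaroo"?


Word: "kangaroo"
Syllable breakdown: kan | ga | roo
Counting: 3 parts
= 3 syllables


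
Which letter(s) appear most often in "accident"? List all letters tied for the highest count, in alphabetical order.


Word: "accident"
Letter counts:
  'a': 1
  'c': 2
  'd': 1
  'e': 1
  'i': 1
  'n': 1
  't': 1
Maximum count = 2
Most frequent = 'c' (2 times each)


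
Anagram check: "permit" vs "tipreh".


Word 1: "permit" → sorted: eimprt
Word 2: "tipreh" → sorted: ehiprt
Same letters? eimprt != ehiprt
Anagram = No


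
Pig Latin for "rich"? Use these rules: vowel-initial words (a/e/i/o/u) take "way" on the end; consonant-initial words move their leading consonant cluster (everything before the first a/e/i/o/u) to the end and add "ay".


Word: "rich"
Starts with consonant(s) → move to end, add 'ay'
Consonant cluster: "r"
Pig Latin = "ichray"


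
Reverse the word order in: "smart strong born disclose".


Original: "smart strong born disclose"
Words (1..n): smart | strong | born | disclose
Reversed (n..1): disclose | born | strong | smart
Result = "disclose born strong smart"


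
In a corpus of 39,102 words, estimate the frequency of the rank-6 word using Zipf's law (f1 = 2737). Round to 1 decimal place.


Zipf's law: f(r) = f(1) / r
f(1) = 2737
f(6) = 2737 / 6
= 456.2 occurrences


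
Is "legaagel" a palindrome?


Word: "legaagel"
Reversed: "legaagel"
Forward == Backward? legaagel == legaagel
Palindrome = Yes


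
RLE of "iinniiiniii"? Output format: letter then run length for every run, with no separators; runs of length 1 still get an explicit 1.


String: "iinniiiniii"
Scanning for consecutive runs:
  'i' x 2
  'n' x 2
  'i' x 3
  'n' x 1
  'i' x 3
RLE = "i2n2i3n1i3"


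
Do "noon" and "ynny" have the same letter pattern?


Pattern of "noon": [0, 1, 1, 0]
Pattern of "ynny": [0, 1, 1, 0]
Patterns match
Same pattern = Yes


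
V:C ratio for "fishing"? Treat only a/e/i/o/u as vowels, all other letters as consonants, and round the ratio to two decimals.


Word: "fishing"
Vowels (a,e,i,o,u): 2
Consonants: 5
Ratio = 2/5
= 0.40


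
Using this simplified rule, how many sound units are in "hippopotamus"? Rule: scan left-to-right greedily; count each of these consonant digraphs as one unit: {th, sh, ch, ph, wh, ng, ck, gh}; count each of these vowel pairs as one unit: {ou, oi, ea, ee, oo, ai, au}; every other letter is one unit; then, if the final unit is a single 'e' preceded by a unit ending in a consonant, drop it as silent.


Word: "hippopotamus" (12 letters)
Left-to-right scan:
  1. 'h' (letter)
  2. 'i' (letter)
  3. 'p' (letter)
  4. 'p' (letter)
  5. 'o' (letter)
  6. 'p' (letter)
  7. 'o' (letter)
  8. 't' (letter)
  9. 'a' (letter)
  10. 'm' (letter)
  11. 'u' (letter)
  12. 's' (letter)
Units from scan: 12
Sound units = 12 units


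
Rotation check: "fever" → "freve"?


Word: "fever", Candidate: "freve"
Method: check if candidate is substring of word+word
"feverfever" contains "freve"? No
Is rotation = No


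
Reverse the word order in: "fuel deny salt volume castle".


Original: "fuel deny salt volume castle"
Words (1..n): fuel | deny | salt | volume | castle
Reversed (n..1): castle | volume | salt | deny | fuel
Result = "castle volume salt deny fuel"


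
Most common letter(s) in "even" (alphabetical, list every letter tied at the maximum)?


Word: "even"
Letter counts:
  'e': 2
  'n': 1
  'v': 1
Maximum count = 2
Most frequent = 'e' (2 times each)


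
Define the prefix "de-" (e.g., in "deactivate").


Prefix: de-
As in: deactivate -> de- + activate
Meaning = remove / reverse


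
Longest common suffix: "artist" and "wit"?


Word 1: "artist"
Word 2: "wit"
Comparing from end:
  Pos -1: 't' == 't'
  Pos -2: 's' != 'i' (stop)
LCS = "t" (length 1)


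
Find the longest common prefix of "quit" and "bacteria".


Word 1: "quit"
Word 2: "bacteria"
Comparing from start:
  Pos 0: 'q' != 'b' (stop)
LCP = "" (length 0)


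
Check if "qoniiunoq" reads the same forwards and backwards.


Word: "qoniiunoq"
Reversed: "qonuiinoq"
Forward == Backward? qoniiunoq != qonuiinoq
Palindrome = No


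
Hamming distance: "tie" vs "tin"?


Comparing character by character (same length = 3):
  Pos 0: 't' vs 't' =
  Pos 1: 'i' vs 'i' =
  Pos 2: 'e' vs 'n' !=
Hamming distance = 1


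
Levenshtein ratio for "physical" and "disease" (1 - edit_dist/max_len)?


Word 1: "physical" (length 8)
Word 2: "disease" (length 7)
One optimal edit sequence:
  1. delete 'p'  (+1)
  2. substitute 'h' -> 'd'  (+1)
  3. substitute 'y' -> 'i'  (+1)
  4. keep 's'
  5. substitute 'i' -> 'e'  (+1)
  6. substitute 'c' -> 'a'  (+1)
  7. substitute 'a' -> 's'  (+1)
  8. substitute 'l' -> 'e'  (+1)
Edit distance = 7
Max length = max(8, 7) = 8
Similarity = 1 - 7/8
= 0.1250


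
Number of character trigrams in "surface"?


Word: "surface" (length 7)
Number of 3-grams = length - 3 + 1 = 7 - 3 + 1
= 5


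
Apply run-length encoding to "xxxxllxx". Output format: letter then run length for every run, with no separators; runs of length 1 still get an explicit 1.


String: "xxxxllxx"
Scanning for consecutive runs:
  'x' x 4
  'l' x 2
  'x' x 2
RLE = "x4l2x2"


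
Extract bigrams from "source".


Word: "source" (length 6)
Number of bigrams = 6 - 2 + 1 = 5
  Position 0: "so"
  Position 1: "ou"
  Position 2: "ur"
  Position 3: "rc"
  Position 4: "ce"
Bigrams = "so", "ou", "ur", "rc", "ce"


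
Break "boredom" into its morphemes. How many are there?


Word: "boredom"
Morphemes: bore / -dom
Each morpheme carries meaning
= 2 morphemes


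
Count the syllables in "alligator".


Word: "alligator"
Syllable breakdown: al-li-ga-tor
Counting: 4 parts
= 4 syllables


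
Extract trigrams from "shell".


Word: "shell" (length 5)
Number of trigrams = 5 - 3 + 1 = 3
  Position 0: "she"
  Position 1: "hel"
  Position 2: "ell"
Trigrams = "she", "hel", "ell"


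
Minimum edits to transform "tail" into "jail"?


Word 1: "tail" (length 4)
Word 2: "jail" (length 4)
One optimal edit sequence (insert/delete/substitute each cost 1):
  1. substitute 't' -> 'j'  (+1)
  2. keep 'a'
  3. keep 'i'
  4. keep 'l'
Total edit operations: 1
Edit distance = 1


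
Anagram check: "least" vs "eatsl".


Word 1: "least" → sorted: aelst
Word 2: "eatsl" → sorted: aelst
Same letters? aelst == aelst
Anagram = Yes


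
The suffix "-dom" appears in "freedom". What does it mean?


Suffix: -dom
Example: freedom (free + -dom)
Meaning = state / realm


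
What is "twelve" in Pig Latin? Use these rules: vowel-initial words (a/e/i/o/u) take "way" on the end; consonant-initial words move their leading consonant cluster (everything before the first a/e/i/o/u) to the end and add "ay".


Word: "twelve"
Starts with consonant(s) → move to end, add 'ay'
Consonant cluster: "tw"
Pig Latin = "elvetway"


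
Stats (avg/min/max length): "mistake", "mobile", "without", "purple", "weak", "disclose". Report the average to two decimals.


Lengths: "mistake"=7, "mobile"=6, "without"=7, "purple"=6, "weak"=4, "disclose"=8
Sum = 38, Count = 6
Average = 38/6 = 6.33
= avg=6.33, min=4, max=8


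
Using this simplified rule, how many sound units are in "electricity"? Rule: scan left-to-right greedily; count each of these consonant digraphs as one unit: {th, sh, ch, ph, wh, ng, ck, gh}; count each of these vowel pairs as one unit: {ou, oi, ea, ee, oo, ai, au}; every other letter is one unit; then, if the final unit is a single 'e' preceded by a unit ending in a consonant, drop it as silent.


Word: "electricity" (11 letters)
Left-to-right scan:
  (1) 'e' (letter)
  (2) 'l' (letter)
  (3) 'e' (letter)
  (4) 'c' (letter)
  (5) 't' (letter)
  (6) 'r' (letter)
  (7) 'i' (letter)
  (8) 'c' (letter)
  (9) 'i' (letter)
  (10) 't' (letter)
  (11) 'y' (letter)
Units from scan: 11
Sound units = 11 units


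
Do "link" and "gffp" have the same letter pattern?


Pattern of "link": [0, 1, 2, 3]
Pattern of "gffp": [0, 1, 1, 2]
Patterns do not match
Same pattern = No


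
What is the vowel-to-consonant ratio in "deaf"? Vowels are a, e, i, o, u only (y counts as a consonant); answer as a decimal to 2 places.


Word: "deaf"
Vowels (a,e,i,o,u): 2
Consonants: 2
Ratio = 2/2
= 1.00


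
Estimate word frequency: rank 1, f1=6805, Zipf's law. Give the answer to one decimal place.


Zipf's law: f(r) = f(1) / r
f(1) = 6805
f(1) = 6805 / 1
= 6805.0 occurrences


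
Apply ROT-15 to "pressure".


Word: "pressure"
Shift: 15
Each letter → (letter + shift) mod 26:
  'p' (15) + 15 = 4 → 'e'
  'r' (17) + 15 = 6 → 'g'
  'e' (4) + 15 = 19 → 't'
  's' (18) + 15 = 7 → 'h'
  's' (18) + 15 = 7 → 'h'
  'u' (20) + 15 = 9 → 'j'
  'r' (17) + 15 = 6 → 'g'
  'e' (4) + 15 = 19 → 't'
Result = "egthhjgt"


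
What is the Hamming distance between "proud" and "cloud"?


Comparing character by character (same length = 5):
  Pos 0: 'p' vs 'c' !=
  Pos 1: 'r' vs 'l' !=
  Pos 2: 'o' vs 'o' =
  Pos 3: 'u' vs 'u' =
  Pos 4: 'd' vs 'd' =
Hamming distance = 2


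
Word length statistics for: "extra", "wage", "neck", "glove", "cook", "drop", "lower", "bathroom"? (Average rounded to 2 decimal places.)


Lengths: "extra"=5, "wage"=4, "neck"=4, "glove"=5, "cook"=4, "drop"=4, "lower"=5, "bathroom"=8
Sum = 39, Count = 8
Average = 39/8 = 4.88
= avg=4.88, min=4, max=8


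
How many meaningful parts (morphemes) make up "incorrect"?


Word: "incorrect"
Morphemes: in- | correct
Each morpheme carries meaning
= 2 morphemes


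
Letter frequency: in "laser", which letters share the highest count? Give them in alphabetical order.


Word: "laser"
Letter counts:
  'a': 1
  'e': 1
  'l': 1
  'r': 1
  's': 1
Maximum count = 1
Most frequent = 'a', 'e', 'l', 'r', 's' (1 time each)


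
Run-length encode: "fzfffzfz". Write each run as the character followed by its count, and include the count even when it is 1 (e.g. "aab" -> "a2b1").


String: "fzfffzfz"
Scanning for consecutive runs:
  'f' x 1
  'z' x 1
  'f' x 3
  'z' x 1
  'f' x 1
  'z' x 1
RLE = "f1z1f3z1f1z1"


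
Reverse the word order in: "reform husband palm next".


Original: "reform husband palm next"
Words (1..n): reform | husband | palm | next
Reversed (n..1): next | palm | husband | reform
Result = "next palm husband reform"


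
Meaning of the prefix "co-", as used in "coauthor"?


Prefix: co-
Example: coauthor = co- + author
Meaning = together


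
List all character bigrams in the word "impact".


Word: "impact" (length 6)
Number of bigrams = 6 - 2 + 1 = 5
  Position 0: "im"
  Position 1: "mp"
  Position 2: "pa"
  Position 3: "ac"
  Position 4: "ct"
Bigrams = "im", "mp", "pa", "ac", "ct"


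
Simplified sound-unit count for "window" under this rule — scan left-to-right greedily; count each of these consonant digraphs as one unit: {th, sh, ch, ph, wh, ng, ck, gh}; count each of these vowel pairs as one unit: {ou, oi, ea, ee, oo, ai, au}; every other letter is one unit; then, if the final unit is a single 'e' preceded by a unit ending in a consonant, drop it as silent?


Word: "window" (6 letters)
Left-to-right scan:
  1. 'w' (letter)
  2. 'i' (letter)
  3. 'n' (letter)
  4. 'd' (letter)
  5. 'o' (letter)
  6. 'w' (letter)
Units from scan: 6
Sound units = 6 units


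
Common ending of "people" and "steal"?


Word 1: "people"
Word 2: "steal"
Comparing from end:
  Pos -1: 'e' != 'l' (stop)
LCS = "" (length 0)


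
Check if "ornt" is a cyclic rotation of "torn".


Word: "torn", Candidate: "ornt"
Method: check if candidate is substring of word+word
"torntorn" contains "ornt"? Yes
Is rotation = Yes


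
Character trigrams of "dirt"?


Word: "dirt" (length 4)
Number of trigrams = 4 - 3 + 1 = 2
  Position 0: "dir"
  Position 1: "irt"
Trigrams = "dir", "irt"


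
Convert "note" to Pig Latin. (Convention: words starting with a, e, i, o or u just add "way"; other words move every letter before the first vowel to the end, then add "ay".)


Word: "note"
Starts with consonant(s) → move to end, add 'ay'
Consonant cluster: "n"
Pig Latin = "otenay"


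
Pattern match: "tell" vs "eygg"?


Pattern of "tell": [0, 1, 2, 2]
Pattern of "eygg": [0, 1, 2, 2]
Patterns match
Same pattern = Yes


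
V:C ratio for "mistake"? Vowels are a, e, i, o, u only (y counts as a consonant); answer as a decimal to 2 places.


Word: "mistake"
Vowels (a,e,i,o,u): 3
Consonants: 4
Ratio = 3/4
= 0.75


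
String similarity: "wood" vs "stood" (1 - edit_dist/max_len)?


Word 1: "wood" (length 4)
Word 2: "stood" (length 5)
One optimal edit sequence:
  1. insert 's'  (+1)
  2. substitute 'w' -> 't'  (+1)
  3. keep 'o'
  4. keep 'o'
  5. keep 'd'
Edit distance = 2
Max length = max(4, 5) = 5
Similarity = 1 - 2/5
= 0.6000


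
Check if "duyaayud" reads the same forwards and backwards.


Word: "duyaayud"
Reversed: "duyaayud"
Forward == Backward? duyaayud == duyaayud
Palindrome = Yes


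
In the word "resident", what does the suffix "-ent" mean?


Suffix: -ent
Example: resident = reside + -ent, with a spelling change
Meaning = one who / that which


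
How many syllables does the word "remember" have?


Word: "remember"
Syllable breakdown: re | mem | ber
Counting: 3 parts
= 3 syllables


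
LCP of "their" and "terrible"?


Word 1: "their"
Word 2: "terrible"
Comparing from start:
  Pos 0: 't' == 't'
  Pos 1: 'h' != 'e' (stop)
LCP = "t" (length 1)


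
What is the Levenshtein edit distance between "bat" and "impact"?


Word 1: "bat" (length 3)
Word 2: "impact" (length 6)
One optimal edit sequence (insert/delete/substitute each cost 1):
  1. insert 'i'  (+1)
  2. insert 'm'  (+1)
  3. substitute 'b' -> 'p'  (+1)
  4. keep 'a'
  5. insert 'c'  (+1)
  6. keep 't'
Total edit operations: 4
Edit distance = 4


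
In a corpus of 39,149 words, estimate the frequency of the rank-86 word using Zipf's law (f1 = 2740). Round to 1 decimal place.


Zipf's law: f(r) = f(1) / r
f(1) = 2740
f(86) = 2740 / 86
= 31.9 occurrences


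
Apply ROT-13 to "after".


Word: "after"
Shift: 13
Each letter → (letter + shift) mod 26:
  'a' (0) + 13 = 13 → 'n'
  'f' (5) + 13 = 18 → 's'
  't' (19) + 13 = 6 → 'g'
  'e' (4) + 13 = 17 → 'r'
  'r' (17) + 13 = 4 → 'e'
Result = "nsgre"


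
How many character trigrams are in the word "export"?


Word: "export" (length 6)
Number of 3-grams = length - 3 + 1 = 6 - 3 + 1
= 4


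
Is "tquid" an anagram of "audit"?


Word 1: "audit" → sorted: aditu
Word 2: "tquid" → sorted: diqtu
Same letters? aditu != diqtu
Anagram = No


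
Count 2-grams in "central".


Word: "central" (length 7)
Number of 2-grams = length - 2 + 1 = 7 - 2 + 1
= 6


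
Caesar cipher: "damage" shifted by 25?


Word: "damage"
Shift: 25
Each letter → (letter + shift) mod 26:
  'd' (3) + 25 = 2 → 'c'
  'a' (0) + 25 = 25 → 'z'
  'm' (12) + 25 = 11 → 'l'
  'a' (0) + 25 = 25 → 'z'
  'g' (6) + 25 = 5 → 'f'
  'e' (4) + 25 = 3 → 'd'
Result = "czlzfd"


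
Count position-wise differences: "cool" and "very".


Comparing character by character (same length = 4):
  Pos 0: 'c' vs 'v' !=
  Pos 1: 'o' vs 'e' !=
  Pos 2: 'o' vs 'r' !=
  Pos 3: 'l' vs 'y' !=
Hamming distance = 4


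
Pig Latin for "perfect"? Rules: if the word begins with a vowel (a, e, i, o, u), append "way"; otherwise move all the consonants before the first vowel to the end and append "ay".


Word: "perfect"
Starts with consonant(s) → move to end, add 'ay'
Consonant cluster: "p"
Pig Latin = "erfectpay"


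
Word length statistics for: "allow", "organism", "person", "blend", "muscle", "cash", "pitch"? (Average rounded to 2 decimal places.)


Lengths: "allow"=5, "organism"=8, "person"=6, "blend"=5, "muscle"=6, "cash"=4, "pitch"=5
Sum = 39, Count = 7
Average = 39/7 = 5.57
= avg=5.57, min=4, max=8


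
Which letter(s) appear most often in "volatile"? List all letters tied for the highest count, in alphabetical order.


Word: "volatile"
Letter counts:
  'a': 1
  'e': 1
  'i': 1
  'l': 2
  'o': 1
  't': 1
  'v': 1
Maximum count = 2
Most frequent = 'l' (2 times each)


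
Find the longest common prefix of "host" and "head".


Word 1: "host"
Word 2: "head"
Comparing from start:
  Pos 0: 'h' == 'h'
  Pos 1: 'o' != 'e' (stop)
LCP = "h" (length 1)


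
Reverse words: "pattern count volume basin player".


Original: "pattern count volume basin player"
Words (1..n): pattern | count | volume | basin | player
Reversed (n..1): player | basin | volume | count | pattern
Result = "player basin volume count pattern"
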